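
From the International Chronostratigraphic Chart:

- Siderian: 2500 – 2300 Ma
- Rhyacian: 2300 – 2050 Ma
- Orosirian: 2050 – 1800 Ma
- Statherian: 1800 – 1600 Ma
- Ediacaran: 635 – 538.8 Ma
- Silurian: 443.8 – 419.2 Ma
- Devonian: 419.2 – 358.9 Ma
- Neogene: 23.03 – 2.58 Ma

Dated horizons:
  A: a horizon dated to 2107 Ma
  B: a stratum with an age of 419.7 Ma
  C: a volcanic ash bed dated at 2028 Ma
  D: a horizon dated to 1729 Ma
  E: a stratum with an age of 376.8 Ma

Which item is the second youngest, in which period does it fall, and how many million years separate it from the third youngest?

Sorted youngest-first by Ma: E (376.8), B (419.7), D (1729), C (2028), A (2107).
The second youngest is B at 419.7 Ma, which lies in 443.8–419.2 Ma: the Silurian.
The third youngest is D at 1729 Ma; separation = |419.7 − 1729| = 1309.3 Myr.

B, in the Silurian; 1309.3 million years to D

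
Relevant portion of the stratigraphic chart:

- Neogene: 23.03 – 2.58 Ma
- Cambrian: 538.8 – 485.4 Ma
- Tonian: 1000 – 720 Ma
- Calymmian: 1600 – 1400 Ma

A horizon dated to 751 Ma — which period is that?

Tonian

751 Ma lies between 1000 and 720 Ma, so it falls in the Tonian.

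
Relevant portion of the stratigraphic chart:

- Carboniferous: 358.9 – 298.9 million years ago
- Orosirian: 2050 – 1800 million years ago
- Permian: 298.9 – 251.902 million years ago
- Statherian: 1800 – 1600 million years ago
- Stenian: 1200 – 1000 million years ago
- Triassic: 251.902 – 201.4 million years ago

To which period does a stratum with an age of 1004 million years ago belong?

Stenian

1004 Ma lies between 1200 and 1000 Ma, so it falls in the Stenian.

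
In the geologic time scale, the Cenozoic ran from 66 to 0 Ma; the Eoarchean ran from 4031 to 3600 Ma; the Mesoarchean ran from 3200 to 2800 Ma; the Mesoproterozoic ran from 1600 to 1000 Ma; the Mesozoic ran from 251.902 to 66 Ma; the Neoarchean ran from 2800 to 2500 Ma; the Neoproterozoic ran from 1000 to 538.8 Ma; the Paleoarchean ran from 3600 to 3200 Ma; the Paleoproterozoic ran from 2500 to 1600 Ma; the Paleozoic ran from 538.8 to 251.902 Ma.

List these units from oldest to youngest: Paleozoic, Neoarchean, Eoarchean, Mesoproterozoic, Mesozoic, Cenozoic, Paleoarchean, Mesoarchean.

Read off each span (Ma): Paleozoic 538.8–251.902; Neoarchean 2800–2500; Eoarchean 4031–3600; Mesoproterozoic 1600–1000; Mesozoic 251.902–66; Cenozoic 66–0; Paleoarchean 3600–3200; Mesoarchean 3200–2800.
Larger Ma is older, so oldest→youngest is Eoarchean, Paleoarchean, Mesoarchean, Neoarchean, Mesoproterozoic, Paleozoic, Mesozoic, Cenozoic.

Eoarchean, Paleoarchean, Mesoarchean, Neoarchean, Mesoproterozoic, Paleozoic, Mesozoic, Cenozoic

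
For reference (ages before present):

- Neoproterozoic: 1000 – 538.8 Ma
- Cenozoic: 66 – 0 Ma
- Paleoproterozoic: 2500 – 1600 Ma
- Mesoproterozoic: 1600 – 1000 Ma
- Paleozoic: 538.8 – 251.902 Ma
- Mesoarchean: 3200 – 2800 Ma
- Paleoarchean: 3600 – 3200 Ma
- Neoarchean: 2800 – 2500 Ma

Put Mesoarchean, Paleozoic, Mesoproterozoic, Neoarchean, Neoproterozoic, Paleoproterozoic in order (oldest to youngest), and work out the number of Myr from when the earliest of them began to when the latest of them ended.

Mesoarchean, Neoarchean, Paleoproterozoic, Mesoproterozoic, Neoproterozoic, Paleozoic; total span 2948.098 Myr

From the excerpt: Mesoarchean 3200–2800; Paleozoic 538.8–251.902; Mesoproterozoic 1600–1000; Neoarchean 2800–2500; Neoproterozoic 1000–538.8; Paleoproterozoic 2500–1600 (Ma).
Larger Ma is earlier, so the oldest is Mesoarchean and the youngest is Paleozoic; oldest to youngest: Mesoarchean, Neoarchean, Paleoproterozoic, Mesoproterozoic, Neoproterozoic, Paleozoic.
Oldest start 3200 minus youngest end 251.902 gives 2948.098 Myr overall.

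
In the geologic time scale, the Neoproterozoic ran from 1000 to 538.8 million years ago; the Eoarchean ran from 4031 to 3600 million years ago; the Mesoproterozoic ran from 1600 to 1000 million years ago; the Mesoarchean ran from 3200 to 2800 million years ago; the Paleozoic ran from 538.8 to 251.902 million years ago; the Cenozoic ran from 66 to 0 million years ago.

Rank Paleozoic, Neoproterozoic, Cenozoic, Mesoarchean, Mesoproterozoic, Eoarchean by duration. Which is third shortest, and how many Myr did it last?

Mesoarchean, 400 million years

Durations: Paleozoic 286.898; Neoproterozoic 461.2; Cenozoic 66; Mesoarchean 400; Mesoproterozoic 600; Eoarchean 431 Myr.
Sorted shortest-first: Cenozoic (66), Paleozoic (286.898), Mesoarchean (400), Eoarchean (431), Neoproterozoic (461.2), Mesoproterozoic (600).
The third shortest is Mesoarchean at 400 Myr.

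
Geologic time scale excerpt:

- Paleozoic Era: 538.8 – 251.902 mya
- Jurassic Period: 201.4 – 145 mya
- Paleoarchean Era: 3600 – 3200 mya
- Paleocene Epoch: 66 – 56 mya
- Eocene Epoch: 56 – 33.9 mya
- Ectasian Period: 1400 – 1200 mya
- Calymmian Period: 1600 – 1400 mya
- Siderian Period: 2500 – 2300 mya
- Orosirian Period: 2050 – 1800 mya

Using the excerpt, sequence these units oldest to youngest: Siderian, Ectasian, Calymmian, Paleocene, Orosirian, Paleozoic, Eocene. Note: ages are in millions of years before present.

Siderian, Orosirian, Calymmian, Ectasian, Paleozoic, Paleocene, Eocene

Read off each span (Ma): Siderian 2500–2300; Ectasian 1400–1200; Calymmian 1600–1400; Paleocene 66–56; Orosirian 2050–1800; Paleozoic 538.8–251.902; Eocene 56–33.9.
Larger Ma is older, so oldest→youngest is Siderian, Orosirian, Calymmian, Ectasian, Paleozoic, Paleocene, Eocene.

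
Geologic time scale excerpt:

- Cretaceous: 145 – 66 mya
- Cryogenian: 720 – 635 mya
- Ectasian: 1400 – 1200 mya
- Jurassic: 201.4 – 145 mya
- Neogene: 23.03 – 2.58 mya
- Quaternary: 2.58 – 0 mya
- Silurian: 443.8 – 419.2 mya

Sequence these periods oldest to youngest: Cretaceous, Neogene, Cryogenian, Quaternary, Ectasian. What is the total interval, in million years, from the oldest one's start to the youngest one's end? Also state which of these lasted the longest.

Start ages (Ma): Ectasian 1400, Cryogenian 720, Cretaceous 145, Neogene 23.03, Quaternary 2.58.
Ordered oldest to youngest: Ectasian, Cryogenian, Cretaceous, Neogene, Quaternary.
Span = 1400 − 0 = 1400 Myr.
Durations: Cryogenian 85, Quaternary 2.58, Ectasian 200, Neogene 20.45, Cretaceous 79 → longest is Ectasian (200 Myr).

Ectasian → Cryogenian → Cretaceous → Neogene → Quaternary; total span 1400 Myr; longest is Ectasian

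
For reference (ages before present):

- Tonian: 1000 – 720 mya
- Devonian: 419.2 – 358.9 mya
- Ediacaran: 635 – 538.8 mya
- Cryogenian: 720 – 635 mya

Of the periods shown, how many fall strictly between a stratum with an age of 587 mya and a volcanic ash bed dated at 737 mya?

1

The older date is 737 Ma and the younger is 587 Ma.
Periods with start < 737 and end > 587 Ma: Cryogenian (720–635).
That is 1 complete period.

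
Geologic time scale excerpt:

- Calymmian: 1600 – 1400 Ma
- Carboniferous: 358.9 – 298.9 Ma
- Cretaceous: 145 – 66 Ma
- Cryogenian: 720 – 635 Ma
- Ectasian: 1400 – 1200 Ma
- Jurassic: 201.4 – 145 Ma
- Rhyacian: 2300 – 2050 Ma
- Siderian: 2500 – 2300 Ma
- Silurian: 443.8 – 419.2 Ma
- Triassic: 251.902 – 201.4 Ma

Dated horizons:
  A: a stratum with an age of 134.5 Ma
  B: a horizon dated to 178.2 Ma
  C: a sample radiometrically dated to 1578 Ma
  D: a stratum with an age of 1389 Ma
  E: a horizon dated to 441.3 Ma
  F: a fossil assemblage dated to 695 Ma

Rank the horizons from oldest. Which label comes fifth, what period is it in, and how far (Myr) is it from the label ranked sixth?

B, in the Jurassic; 43.7 million years to A

Sorted oldest-first by Ma: C (1578), D (1389), F (695), E (441.3), B (178.2), A (134.5).
The fifth oldest is B at 178.2 Ma, which lies in 201.4–145 Ma: the Jurassic.
The sixth oldest is A at 134.5 Ma; separation = |178.2 − 134.5| = 43.7 Myr.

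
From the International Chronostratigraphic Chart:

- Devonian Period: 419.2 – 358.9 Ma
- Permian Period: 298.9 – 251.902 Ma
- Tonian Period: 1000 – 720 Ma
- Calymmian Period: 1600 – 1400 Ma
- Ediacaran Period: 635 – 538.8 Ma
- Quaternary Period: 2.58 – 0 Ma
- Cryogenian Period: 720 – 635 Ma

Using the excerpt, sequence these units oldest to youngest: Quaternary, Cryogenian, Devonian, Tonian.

Tonian → Cryogenian → Devonian → Quaternary

The oldest of these is Tonian (starts 1000 Ma) and the youngest is Quaternary (ends 0 Ma).
In between, by decreasing start age: Cryogenian (720), Devonian (419.2).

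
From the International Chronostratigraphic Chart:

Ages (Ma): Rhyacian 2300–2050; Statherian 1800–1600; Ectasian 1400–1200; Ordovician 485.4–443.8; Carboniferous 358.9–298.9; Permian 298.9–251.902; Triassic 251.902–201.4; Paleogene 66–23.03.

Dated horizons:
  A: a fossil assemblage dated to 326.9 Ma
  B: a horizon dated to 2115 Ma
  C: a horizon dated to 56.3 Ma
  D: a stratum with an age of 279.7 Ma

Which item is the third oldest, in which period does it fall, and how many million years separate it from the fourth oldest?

D, in the Permian; 223.4 million years to C

Larger Ma means older, so oldest first: B 2115 > A 326.9 > D 279.7 > C 56.3.
Counting 3 along gives D (279.7 Ma); the excerpt puts that inside the Permian, 298.9–251.902 Ma.
Next in line is C (56.3 Ma), and 279.7 − 56.3 = 223.4 Myr.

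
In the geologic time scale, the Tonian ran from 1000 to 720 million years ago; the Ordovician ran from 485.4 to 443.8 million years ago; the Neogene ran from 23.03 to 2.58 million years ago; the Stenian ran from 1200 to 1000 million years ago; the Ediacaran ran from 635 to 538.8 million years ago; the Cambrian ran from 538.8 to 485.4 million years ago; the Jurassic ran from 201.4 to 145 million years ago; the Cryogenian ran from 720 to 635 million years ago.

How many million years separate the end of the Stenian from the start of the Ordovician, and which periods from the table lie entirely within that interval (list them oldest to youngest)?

The Stenian closes at 1000 Ma and the Ordovician opens at 485.4 Ma, so the interval is 1000 − 485.4 = 514.6 Myr.
A period fits inside if it starts at or after 1000 Ma and ends at or before 485.4 Ma; oldest first that gives Tonian, Cryogenian, Ediacaran, Cambrian.

514.6 million years; Tonian, Cryogenian, Ediacaran, Cambrian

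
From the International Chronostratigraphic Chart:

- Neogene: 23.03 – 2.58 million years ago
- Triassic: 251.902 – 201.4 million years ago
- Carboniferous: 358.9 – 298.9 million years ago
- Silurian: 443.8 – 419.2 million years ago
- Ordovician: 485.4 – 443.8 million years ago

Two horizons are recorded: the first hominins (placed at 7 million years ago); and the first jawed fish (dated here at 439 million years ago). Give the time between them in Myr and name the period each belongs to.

Elapsed time: 439 − 7 = 432 Myr.
7 Ma lies within 23.03–2.58 Ma: Neogene.
439 Ma lies within 443.8–419.2 Ma: Silurian.

432 million years apart; the first in the Neogene, the second in the Silurian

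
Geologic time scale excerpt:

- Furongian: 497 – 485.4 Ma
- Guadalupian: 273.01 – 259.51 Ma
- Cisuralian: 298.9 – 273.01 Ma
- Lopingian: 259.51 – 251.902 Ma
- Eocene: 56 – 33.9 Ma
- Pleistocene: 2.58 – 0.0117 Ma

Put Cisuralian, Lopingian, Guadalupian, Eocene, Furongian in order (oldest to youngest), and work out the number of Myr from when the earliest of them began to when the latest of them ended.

Start ages (Ma): Furongian 497, Cisuralian 298.9, Guadalupian 273.01, Lopingian 259.51, Eocene 56.
Ordered oldest to youngest: Furongian, Cisuralian, Guadalupian, Lopingian, Eocene.
Span = 497 − 33.9 = 463.1 Myr.

Furongian → Cisuralian → Guadalupian → Lopingian → Eocene; total span 463.1 Myr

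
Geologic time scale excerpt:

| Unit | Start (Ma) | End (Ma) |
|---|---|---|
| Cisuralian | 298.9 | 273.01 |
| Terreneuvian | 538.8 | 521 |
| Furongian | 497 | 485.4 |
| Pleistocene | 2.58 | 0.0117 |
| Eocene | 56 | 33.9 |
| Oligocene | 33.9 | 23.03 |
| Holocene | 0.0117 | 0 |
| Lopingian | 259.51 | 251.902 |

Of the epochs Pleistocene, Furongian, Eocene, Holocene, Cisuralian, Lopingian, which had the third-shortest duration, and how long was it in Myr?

Start − end for each: Pleistocene 2.58 − 0.0117 = 2.5683; Furongian 497 − 485.4 = 11.6; Eocene 56 − 33.9 = 22.1; Holocene 0.0117 − 0 = 0.0117; Cisuralian 298.9 − 273.01 = 25.89; Lopingian 259.51 − 251.902 = 7.608.
Ranking these from shortest: Holocene < Pleistocene < Lopingian < Furongian < Eocene < Cisuralian.
Position 3 in that ranking is Lopingian, which lasted 7.608 Myr.

Lopingian, 7.608 million years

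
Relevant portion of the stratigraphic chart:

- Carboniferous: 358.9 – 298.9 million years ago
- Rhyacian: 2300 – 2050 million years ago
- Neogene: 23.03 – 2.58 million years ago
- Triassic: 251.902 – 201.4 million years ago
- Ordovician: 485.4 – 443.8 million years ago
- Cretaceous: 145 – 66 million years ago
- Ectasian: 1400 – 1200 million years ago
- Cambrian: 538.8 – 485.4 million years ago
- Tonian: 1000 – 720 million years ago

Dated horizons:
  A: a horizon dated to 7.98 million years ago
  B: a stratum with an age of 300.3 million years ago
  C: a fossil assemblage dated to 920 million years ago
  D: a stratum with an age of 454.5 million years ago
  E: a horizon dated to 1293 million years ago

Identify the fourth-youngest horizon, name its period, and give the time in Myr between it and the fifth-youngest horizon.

C, in the Tonian; 373 million years to E

Smaller Ma means younger, so youngest first: A 7.98 < B 300.3 < D 454.5 < C 920 < E 1293.
Counting 4 along gives C (920 Ma); the excerpt puts that inside the Tonian, 1000–720 Ma.
Next in line is E (1293 Ma), and 1293 − 920 = 373 Myr.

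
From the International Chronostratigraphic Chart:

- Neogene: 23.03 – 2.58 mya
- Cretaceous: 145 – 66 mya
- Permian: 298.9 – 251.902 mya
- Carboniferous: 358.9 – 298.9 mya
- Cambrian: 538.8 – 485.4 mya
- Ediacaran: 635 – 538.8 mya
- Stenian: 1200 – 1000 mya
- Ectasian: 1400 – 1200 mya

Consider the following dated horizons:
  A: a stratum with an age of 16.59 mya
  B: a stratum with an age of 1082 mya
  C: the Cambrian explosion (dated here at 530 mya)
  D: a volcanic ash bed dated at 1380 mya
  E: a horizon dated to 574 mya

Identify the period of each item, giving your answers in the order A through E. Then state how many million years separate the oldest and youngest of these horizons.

Match each age against the start–end ranges in the excerpt: A = 16.59 Ma → Neogene (23.03–2.58); B = 1082 Ma → Stenian (1200–1000); C = 530 Ma → Cambrian (538.8–485.4); D = 1380 Ma → Ectasian (1400–1200); E = 574 Ma → Ediacaran (635–538.8).
The largest age is 1380 Ma and the smallest is 16.59 Ma; their difference is 1363.41 Myr.

A — Neogene; B — Stenian; C — Cambrian; D — Ectasian; E — Ediacaran; span 1363.41 million years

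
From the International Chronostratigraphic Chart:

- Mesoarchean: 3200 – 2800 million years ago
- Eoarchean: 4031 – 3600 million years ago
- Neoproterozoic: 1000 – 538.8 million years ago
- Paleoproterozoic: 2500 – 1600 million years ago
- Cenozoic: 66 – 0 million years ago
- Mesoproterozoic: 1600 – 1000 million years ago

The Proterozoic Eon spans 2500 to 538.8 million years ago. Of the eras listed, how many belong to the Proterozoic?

Eras inside 2500–538.8 Ma: Paleoproterozoic, Mesoproterozoic, Neoproterozoic — 3 in total.

3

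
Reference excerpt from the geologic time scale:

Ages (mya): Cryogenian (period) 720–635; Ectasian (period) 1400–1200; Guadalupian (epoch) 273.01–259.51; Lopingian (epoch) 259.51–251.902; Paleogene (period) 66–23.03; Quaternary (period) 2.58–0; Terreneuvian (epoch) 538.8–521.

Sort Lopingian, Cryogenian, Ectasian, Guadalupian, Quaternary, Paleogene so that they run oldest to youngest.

Ectasian → Cryogenian → Guadalupian → Lopingian → Paleogene → Quaternary

Read off each span (Ma): Lopingian 259.51–251.902; Cryogenian 720–635; Ectasian 1400–1200; Guadalupian 273.01–259.51; Quaternary 2.58–0; Paleogene 66–23.03.
Larger Ma is older, so oldest→youngest is Ectasian, Cryogenian, Guadalupian, Lopingian, Paleogene, Quaternary.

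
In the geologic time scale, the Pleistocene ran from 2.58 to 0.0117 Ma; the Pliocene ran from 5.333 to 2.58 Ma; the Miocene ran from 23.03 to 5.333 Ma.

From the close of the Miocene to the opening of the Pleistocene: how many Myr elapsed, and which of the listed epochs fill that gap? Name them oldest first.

2.753 million years; Pliocene

End of Miocene = 5.333 Ma; start of Pleistocene = 2.58 Ma.
Gap = 5.333 − 2.58 = 2.753 Myr.
Epochs wholly inside 5.333–2.58 Ma: Pliocene (5.333–2.58).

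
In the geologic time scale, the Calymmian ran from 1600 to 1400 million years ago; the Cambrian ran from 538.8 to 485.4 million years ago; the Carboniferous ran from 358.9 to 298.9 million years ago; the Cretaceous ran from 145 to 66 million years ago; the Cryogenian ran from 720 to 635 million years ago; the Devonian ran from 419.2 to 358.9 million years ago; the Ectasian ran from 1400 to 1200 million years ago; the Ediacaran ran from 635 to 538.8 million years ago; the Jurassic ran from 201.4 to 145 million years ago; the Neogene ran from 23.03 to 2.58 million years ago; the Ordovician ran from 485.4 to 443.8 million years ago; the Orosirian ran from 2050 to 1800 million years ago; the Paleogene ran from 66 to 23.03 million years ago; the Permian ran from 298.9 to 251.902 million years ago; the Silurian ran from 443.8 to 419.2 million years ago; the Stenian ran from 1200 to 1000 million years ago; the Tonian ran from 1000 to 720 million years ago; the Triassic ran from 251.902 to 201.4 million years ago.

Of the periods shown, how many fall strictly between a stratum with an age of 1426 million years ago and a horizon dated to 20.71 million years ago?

The older date is 1426 Ma and the younger is 20.71 Ma.
Periods with start < 1426 and end > 20.71 Ma: Ectasian (1400–1200), Stenian (1200–1000), Tonian (1000–720), Cryogenian (720–635), Ediacaran (635–538.8), Cambrian (538.8–485.4), Ordovician (485.4–443.8), Silurian (443.8–419.2), Devonian (419.2–358.9), Carboniferous (358.9–298.9), Permian (298.9–251.902), Triassic (251.902–201.4), Jurassic (201.4–145), Cretaceous (145–66), Paleogene (66–23.03).
That is 15 complete periods.

15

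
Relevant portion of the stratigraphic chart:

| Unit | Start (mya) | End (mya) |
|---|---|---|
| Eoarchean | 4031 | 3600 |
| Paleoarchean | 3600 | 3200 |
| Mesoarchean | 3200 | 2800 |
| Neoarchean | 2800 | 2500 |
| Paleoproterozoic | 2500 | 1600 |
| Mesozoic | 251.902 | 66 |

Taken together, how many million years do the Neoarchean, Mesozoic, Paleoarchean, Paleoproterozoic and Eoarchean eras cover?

Each duration: Neoarchean = 300; Mesozoic = 185.902; Paleoarchean = 400; Paleoproterozoic = 900; Eoarchean = 431.
Sum: 300 + 185.902 + 400 + 900 + 431 = 2216.902 Myr.

2216.902 million years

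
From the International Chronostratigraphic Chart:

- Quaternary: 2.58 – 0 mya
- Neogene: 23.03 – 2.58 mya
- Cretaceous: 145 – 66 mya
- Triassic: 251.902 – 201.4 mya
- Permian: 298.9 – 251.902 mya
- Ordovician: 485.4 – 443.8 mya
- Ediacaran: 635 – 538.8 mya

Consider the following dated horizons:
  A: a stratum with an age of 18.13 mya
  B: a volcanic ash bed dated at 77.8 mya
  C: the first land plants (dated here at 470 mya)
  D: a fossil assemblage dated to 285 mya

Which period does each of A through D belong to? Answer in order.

Match each age against the start–end ranges in the excerpt: A = 18.13 Ma → Neogene (23.03–2.58); B = 77.8 Ma → Cretaceous (145–66); C = 470 Ma → Ordovician (485.4–443.8); D = 285 Ma → Permian (298.9–251.902).

A — Neogene; B — Cretaceous; C — Ordovician; D — Permian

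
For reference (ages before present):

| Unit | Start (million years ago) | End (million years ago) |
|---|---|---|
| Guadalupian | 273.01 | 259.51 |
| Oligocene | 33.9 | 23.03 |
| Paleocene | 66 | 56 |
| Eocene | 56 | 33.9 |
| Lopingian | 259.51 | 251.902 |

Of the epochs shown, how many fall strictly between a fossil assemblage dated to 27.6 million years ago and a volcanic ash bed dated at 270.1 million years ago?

270.1 Ma sits inside the Guadalupian (273.01–259.51) and 27.6 Ma inside the Oligocene (33.9–23.03); neither of those is wholly between the two dates.
The listed epochs lying completely between them are Lopingian, Paleocene, Eocene — 3 in all.

3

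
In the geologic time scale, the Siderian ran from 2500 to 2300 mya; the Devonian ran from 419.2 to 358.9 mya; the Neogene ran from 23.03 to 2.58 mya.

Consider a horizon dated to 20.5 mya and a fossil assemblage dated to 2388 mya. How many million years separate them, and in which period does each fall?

2367.5 million years apart; the first in the Neogene, the second in the Siderian

Elapsed time: 2388 − 20.5 = 2367.5 Myr.
20.5 Ma lies within 23.03–2.58 Ma: Neogene.
2388 Ma lies within 2500–2300 Ma: Siderian.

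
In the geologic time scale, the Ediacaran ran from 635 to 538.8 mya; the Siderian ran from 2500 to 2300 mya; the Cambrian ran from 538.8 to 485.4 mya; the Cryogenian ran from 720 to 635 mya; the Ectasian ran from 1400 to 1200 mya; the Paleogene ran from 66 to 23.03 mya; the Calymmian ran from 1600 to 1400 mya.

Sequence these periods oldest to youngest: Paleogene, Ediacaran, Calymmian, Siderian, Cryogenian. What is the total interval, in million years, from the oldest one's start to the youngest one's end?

Siderian → Calymmian → Cryogenian → Ediacaran → Paleogene; total span 2476.97 Myr

Start ages (Ma): Siderian 2500, Calymmian 1600, Cryogenian 720, Ediacaran 635, Paleogene 66.
Ordered oldest to youngest: Siderian, Calymmian, Cryogenian, Ediacaran, Paleogene.
Span = 2500 − 23.03 = 2476.97 Myr.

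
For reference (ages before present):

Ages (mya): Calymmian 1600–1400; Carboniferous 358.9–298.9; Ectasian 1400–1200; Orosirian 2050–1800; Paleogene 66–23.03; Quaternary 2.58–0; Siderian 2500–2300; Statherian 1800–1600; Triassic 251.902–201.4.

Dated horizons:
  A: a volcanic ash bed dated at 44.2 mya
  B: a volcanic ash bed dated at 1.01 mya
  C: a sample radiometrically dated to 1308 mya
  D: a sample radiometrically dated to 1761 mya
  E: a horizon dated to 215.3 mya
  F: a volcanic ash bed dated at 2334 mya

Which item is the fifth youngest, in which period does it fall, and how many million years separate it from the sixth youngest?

D, in the Statherian; 573 million years to F

Sorted youngest-first by Ma: B (1.01), A (44.2), E (215.3), C (1308), D (1761), F (2334).
The fifth youngest is D at 1761 Ma, which lies in 1800–1600 Ma: the Statherian.
The sixth youngest is F at 2334 Ma; separation = |1761 − 2334| = 573 Myr.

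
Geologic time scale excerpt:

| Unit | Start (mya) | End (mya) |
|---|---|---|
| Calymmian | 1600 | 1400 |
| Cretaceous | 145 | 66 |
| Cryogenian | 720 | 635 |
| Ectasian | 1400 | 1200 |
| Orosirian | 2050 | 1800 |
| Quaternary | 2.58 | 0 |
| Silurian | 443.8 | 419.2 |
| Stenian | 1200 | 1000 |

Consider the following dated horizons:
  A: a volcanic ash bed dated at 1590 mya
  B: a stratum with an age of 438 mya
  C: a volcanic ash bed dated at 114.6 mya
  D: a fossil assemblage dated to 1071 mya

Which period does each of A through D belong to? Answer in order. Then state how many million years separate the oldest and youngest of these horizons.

A — Calymmian; B — Silurian; C — Cretaceous; D — Stenian; span 1475.4 million years

A: 1590 Ma lies in 1600–1400 Ma, so Calymmian.
B: 438 Ma lies in 443.8–419.2 Ma, so Silurian.
C: 114.6 Ma lies in 145–66 Ma, so Cretaceous.
D: 1071 Ma lies in 1200–1000 Ma, so Stenian.
Oldest = 1590 Ma, youngest = 114.6 Ma → span 1475.4 Myr.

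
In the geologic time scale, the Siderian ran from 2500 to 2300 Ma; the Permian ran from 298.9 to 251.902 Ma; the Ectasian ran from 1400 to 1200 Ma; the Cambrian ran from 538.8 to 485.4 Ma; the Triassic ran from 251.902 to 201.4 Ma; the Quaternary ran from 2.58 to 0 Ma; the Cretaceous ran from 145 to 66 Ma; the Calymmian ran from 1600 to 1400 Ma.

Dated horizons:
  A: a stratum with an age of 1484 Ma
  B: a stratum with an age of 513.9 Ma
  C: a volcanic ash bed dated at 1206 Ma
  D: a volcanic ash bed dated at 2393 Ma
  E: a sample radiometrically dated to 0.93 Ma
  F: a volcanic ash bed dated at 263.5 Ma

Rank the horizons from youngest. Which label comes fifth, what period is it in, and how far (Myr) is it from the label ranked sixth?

Sorted youngest-first by Ma: E (0.93), F (263.5), B (513.9), C (1206), A (1484), D (2393).
The fifth youngest is A at 1484 Ma, which lies in 1600–1400 Ma: the Calymmian.
The sixth youngest is D at 2393 Ma; separation = |1484 − 2393| = 909 Myr.

A, in the Calymmian; 909 million years to D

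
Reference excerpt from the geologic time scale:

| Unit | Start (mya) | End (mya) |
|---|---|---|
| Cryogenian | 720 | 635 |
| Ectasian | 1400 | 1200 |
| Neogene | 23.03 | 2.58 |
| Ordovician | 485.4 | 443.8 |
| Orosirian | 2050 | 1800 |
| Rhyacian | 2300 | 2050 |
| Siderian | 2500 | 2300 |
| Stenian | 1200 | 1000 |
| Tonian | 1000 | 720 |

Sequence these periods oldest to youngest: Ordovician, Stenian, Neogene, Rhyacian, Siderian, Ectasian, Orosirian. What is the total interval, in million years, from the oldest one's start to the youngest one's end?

Start ages (Ma): Siderian 2500, Rhyacian 2300, Orosirian 2050, Ectasian 1400, Stenian 1200, Ordovician 485.4, Neogene 23.03.
Ordered oldest to youngest: Siderian, Rhyacian, Orosirian, Ectasian, Stenian, Ordovician, Neogene.
Span = 2500 − 2.58 = 2497.42 Myr.

Siderian, Rhyacian, Orosirian, Ectasian, Stenian, Ordovician, Neogene; total span 2497.42 Myr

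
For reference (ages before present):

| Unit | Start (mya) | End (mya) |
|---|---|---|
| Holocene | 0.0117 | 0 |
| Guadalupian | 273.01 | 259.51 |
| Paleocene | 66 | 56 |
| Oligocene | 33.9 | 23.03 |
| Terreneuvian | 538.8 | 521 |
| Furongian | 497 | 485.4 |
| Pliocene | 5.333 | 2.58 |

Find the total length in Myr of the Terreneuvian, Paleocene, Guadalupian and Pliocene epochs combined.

Each duration: Terreneuvian = 17.8; Paleocene = 10; Guadalupian = 13.5; Pliocene = 2.753.
Sum: 17.8 + 10 + 13.5 + 2.753 = 44.053 Myr.

44.053 million years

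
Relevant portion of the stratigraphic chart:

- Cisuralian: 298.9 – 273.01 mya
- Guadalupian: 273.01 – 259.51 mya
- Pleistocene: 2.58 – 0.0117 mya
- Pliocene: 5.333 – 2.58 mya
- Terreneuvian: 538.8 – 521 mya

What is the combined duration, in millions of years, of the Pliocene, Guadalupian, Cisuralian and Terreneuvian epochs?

59.943 million years

Each duration: Pliocene = 2.753; Guadalupian = 13.5; Cisuralian = 25.89; Terreneuvian = 17.8.
Sum: 2.753 + 13.5 + 25.89 + 17.8 = 59.943 Myr.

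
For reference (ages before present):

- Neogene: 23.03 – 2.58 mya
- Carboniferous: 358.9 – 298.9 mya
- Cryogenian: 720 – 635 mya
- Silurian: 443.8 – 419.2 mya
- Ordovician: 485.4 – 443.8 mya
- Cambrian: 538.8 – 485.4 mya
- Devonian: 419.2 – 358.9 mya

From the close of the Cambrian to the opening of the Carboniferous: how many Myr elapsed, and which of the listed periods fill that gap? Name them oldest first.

End of Cambrian = 485.4 Ma; start of Carboniferous = 358.9 Ma.
Gap = 485.4 − 358.9 = 126.5 Myr.
Periods wholly inside 485.4–358.9 Ma: Ordovician (485.4–443.8), Silurian (443.8–419.2), Devonian (419.2–358.9).

126.5 million years; Ordovician, Silurian, Devonian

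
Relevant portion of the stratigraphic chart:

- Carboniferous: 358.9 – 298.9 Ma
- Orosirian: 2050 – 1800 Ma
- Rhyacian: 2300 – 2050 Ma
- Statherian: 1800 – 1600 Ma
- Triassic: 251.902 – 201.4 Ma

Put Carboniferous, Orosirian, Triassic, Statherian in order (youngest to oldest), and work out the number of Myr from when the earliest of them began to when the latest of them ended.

From the excerpt: Carboniferous 358.9–298.9; Orosirian 2050–1800; Triassic 251.902–201.4; Statherian 1800–1600 (Ma).
Larger Ma is earlier, so the oldest is Orosirian and the youngest is Triassic; youngest to oldest: Triassic, Carboniferous, Statherian, Orosirian.
Oldest start 2050 minus youngest end 201.4 gives 1848.6 Myr overall.

Triassic, Carboniferous, Statherian, Orosirian; total span 1848.6 Myr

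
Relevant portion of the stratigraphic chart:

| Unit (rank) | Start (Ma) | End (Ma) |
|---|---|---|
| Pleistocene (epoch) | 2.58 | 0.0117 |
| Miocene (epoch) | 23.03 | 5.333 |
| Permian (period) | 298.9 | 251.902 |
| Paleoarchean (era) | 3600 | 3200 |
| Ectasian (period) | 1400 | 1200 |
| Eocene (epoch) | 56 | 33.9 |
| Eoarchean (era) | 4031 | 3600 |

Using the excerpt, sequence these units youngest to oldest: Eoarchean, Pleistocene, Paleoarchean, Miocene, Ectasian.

Read off each span (Ma): Eoarchean 4031–3600; Pleistocene 2.58–0.0117; Paleoarchean 3600–3200; Miocene 23.03–5.333; Ectasian 1400–1200.
Larger Ma is older, so oldest→youngest is Eoarchean, Paleoarchean, Ectasian, Miocene, Pleistocene; reverse it for youngest→oldest.

Pleistocene, Miocene, Ectasian, Paleoarchean, Eoarchean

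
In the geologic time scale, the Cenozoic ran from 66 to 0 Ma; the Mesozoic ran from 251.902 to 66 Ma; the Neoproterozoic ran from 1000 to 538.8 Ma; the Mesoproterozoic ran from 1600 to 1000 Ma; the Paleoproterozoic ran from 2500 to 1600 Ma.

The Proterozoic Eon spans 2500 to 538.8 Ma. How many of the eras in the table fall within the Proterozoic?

3

Eras inside 2500–538.8 Ma: Paleoproterozoic, Mesoproterozoic, Neoproterozoic — 3 in total.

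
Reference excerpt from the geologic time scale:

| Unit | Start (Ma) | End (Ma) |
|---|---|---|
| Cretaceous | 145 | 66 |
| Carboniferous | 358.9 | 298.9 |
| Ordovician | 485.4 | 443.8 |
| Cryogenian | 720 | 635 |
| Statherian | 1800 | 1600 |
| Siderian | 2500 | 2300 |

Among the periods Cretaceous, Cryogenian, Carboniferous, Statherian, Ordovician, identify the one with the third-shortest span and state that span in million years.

Start − end for each: Cretaceous 145 − 66 = 79; Cryogenian 720 − 635 = 85; Carboniferous 358.9 − 298.9 = 60; Statherian 1800 − 1600 = 200; Ordovician 485.4 − 443.8 = 41.6.
Ranking these from shortest: Ordovician < Carboniferous < Cretaceous < Cryogenian < Statherian.
Position 3 in that ranking is Cretaceous, which lasted 79 Myr.

Cretaceous, 79 million years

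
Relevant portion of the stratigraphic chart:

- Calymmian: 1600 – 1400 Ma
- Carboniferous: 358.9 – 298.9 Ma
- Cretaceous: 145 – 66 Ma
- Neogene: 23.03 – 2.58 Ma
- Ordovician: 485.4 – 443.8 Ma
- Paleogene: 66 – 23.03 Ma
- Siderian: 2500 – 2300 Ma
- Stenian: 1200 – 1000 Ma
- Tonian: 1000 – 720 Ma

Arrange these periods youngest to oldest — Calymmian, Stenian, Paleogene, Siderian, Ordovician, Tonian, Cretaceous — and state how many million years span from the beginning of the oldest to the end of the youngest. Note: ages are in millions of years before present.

Paleogene → Cretaceous → Ordovician → Tonian → Stenian → Calymmian → Siderian; total span 2476.97 Myr

Start ages (Ma): Siderian 2500, Calymmian 1600, Stenian 1200, Tonian 1000, Ordovician 485.4, Cretaceous 145, Paleogene 66.
Ordered youngest to oldest: Paleogene, Cretaceous, Ordovician, Tonian, Stenian, Calymmian, Siderian.
Span = 2500 − 23.03 = 2476.97 Myr.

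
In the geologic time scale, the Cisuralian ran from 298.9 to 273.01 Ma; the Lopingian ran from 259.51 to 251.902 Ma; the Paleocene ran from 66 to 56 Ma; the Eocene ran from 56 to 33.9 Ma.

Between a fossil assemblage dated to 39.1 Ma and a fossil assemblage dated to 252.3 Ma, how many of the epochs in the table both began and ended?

252.3 Ma sits inside the Lopingian (259.51–251.902) and 39.1 Ma inside the Eocene (56–33.9); neither of those is wholly between the two dates.
The listed epochs lying completely between them are Paleocene — 1 in all.

1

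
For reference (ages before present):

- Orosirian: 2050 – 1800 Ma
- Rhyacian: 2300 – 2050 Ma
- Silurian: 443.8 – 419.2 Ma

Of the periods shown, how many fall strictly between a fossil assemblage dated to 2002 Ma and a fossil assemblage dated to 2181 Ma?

0

Checking each listed span, none has both start < 2181 Ma and end > 2002 Ma — every period straddles one of the two dates or lies outside them — so the count is 0.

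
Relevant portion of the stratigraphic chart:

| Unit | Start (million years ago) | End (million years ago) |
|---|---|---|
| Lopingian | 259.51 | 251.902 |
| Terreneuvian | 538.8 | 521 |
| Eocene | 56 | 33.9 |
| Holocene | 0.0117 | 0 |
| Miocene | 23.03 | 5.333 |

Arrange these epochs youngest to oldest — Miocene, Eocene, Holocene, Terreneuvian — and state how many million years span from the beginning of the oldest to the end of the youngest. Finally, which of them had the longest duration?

Holocene, Miocene, Eocene, Terreneuvian; total span 538.8 Myr; longest is Eocene

From the excerpt: Miocene 23.03–5.333; Eocene 56–33.9; Holocene 0.0117–0; Terreneuvian 538.8–521 (Ma).
Larger Ma is earlier, so the oldest is Terreneuvian and the youngest is Holocene; youngest to oldest: Holocene, Miocene, Eocene, Terreneuvian.
Oldest start 538.8 minus youngest end 0 gives 538.8 Myr overall.
Individual lengths (start − end): Holocene 0.0117; Eocene 22.1; Terreneuvian 17.8; Miocene 17.697. The largest is Eocene at 22.1 Myr.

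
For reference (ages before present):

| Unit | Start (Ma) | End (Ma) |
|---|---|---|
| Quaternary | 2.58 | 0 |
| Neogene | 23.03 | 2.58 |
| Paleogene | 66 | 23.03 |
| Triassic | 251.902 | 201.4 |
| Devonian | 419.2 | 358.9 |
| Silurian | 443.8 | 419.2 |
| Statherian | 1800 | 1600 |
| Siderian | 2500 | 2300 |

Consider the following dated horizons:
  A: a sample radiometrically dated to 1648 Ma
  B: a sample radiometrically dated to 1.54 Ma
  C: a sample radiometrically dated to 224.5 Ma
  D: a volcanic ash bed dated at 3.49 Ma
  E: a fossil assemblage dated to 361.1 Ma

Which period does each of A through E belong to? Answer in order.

A — Statherian; B — Quaternary; C — Triassic; D — Neogene; E — Devonian

Match each age against the start–end ranges in the excerpt: A = 1648 Ma → Statherian (1800–1600); B = 1.54 Ma → Quaternary (2.58–0); C = 224.5 Ma → Triassic (251.902–201.4); D = 3.49 Ma → Neogene (23.03–2.58); E = 361.1 Ma → Devonian (419.2–358.9).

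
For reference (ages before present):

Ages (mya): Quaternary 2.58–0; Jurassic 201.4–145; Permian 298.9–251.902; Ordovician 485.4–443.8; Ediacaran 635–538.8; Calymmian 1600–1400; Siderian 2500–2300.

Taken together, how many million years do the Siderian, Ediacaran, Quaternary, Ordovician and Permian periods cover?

Duration is start − end for each: (2500 − 2300) + (635 − 538.8) + (2.58 − 0) + (485.4 − 443.8) + (298.9 − 251.902).
That is 200 + 96.2 + 2.58 + 41.6 + 46.998, which totals 387.378 million years.

387.378 million years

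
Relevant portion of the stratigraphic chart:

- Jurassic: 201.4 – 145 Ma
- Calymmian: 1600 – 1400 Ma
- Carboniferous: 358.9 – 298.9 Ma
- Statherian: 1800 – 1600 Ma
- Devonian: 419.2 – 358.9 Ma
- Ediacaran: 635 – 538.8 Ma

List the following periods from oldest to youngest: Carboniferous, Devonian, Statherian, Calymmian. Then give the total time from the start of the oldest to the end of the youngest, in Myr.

From the excerpt: Carboniferous 358.9–298.9; Devonian 419.2–358.9; Statherian 1800–1600; Calymmian 1600–1400 (Ma).
Larger Ma is earlier, so the oldest is Statherian and the youngest is Carboniferous; oldest to youngest: Statherian, Calymmian, Devonian, Carboniferous.
Oldest start 1800 minus youngest end 298.9 gives 1501.1 Myr overall.

Statherian, Calymmian, Devonian, Carboniferous; total span 1501.1 Myr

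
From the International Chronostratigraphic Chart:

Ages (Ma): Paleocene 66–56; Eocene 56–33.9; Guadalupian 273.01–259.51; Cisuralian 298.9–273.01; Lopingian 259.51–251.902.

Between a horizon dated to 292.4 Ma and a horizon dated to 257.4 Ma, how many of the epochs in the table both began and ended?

The older date is 292.4 Ma and the younger is 257.4 Ma.
Epochs with start < 292.4 and end > 257.4 Ma: Guadalupian (273.01–259.51).
That is 1 complete epoch.

1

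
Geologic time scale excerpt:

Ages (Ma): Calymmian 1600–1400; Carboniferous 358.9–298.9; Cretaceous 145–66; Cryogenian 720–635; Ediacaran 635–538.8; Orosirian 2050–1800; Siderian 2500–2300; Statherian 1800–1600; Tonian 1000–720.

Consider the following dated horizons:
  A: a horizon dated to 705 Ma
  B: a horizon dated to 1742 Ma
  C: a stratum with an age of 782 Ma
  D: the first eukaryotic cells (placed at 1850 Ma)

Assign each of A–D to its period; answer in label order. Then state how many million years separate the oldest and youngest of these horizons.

A — Cryogenian; B — Statherian; C — Tonian; D — Orosirian; span 1145 million years

Match each age against the start–end ranges in the excerpt: A = 705 Ma → Cryogenian (720–635); B = 1742 Ma → Statherian (1800–1600); C = 782 Ma → Tonian (1000–720); D = 1850 Ma → Orosirian (2050–1800).
The largest age is 1850 Ma and the smallest is 705 Ma; their difference is 1145 Myr.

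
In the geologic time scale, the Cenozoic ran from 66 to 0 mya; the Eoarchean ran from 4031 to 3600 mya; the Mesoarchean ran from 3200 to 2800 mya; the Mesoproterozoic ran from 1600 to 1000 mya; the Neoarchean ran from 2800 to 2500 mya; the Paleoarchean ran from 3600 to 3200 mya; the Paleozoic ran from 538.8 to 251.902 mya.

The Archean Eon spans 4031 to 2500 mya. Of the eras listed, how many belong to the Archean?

4

Eras inside 4031–2500 Ma: Eoarchean, Paleoarchean, Mesoarchean, Neoarchean — 4 in total.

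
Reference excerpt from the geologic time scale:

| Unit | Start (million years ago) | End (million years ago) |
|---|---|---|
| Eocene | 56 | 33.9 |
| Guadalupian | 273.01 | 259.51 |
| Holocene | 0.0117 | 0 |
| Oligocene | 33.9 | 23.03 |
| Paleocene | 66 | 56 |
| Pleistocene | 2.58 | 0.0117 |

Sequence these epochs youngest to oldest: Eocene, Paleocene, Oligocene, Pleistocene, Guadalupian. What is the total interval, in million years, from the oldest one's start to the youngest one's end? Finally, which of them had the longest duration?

From the excerpt: Eocene 56–33.9; Paleocene 66–56; Oligocene 33.9–23.03; Pleistocene 2.58–0.0117; Guadalupian 273.01–259.51 (Ma).
Larger Ma is earlier, so the oldest is Guadalupian and the youngest is Pleistocene; youngest to oldest: Pleistocene, Oligocene, Eocene, Paleocene, Guadalupian.
Oldest start 273.01 minus youngest end 0.0117 gives 272.9983 Myr overall.
Individual lengths (start − end): Oligocene 10.87; Guadalupian 13.5; Paleocene 10; Pleistocene 2.5683; Eocene 22.1. The largest is Eocene at 22.1 Myr.

Pleistocene, Oligocene, Eocene, Paleocene, Guadalupian; total span 272.9983 Myr; longest is Eocene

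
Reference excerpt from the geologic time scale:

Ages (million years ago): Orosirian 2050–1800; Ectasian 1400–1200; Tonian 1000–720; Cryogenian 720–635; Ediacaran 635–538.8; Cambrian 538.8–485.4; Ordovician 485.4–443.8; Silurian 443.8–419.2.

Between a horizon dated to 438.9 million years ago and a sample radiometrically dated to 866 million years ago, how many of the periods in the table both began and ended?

866 Ma sits inside the Tonian (1000–720) and 438.9 Ma inside the Silurian (443.8–419.2); neither of those is wholly between the two dates.
The listed periods lying completely between them are Cryogenian, Ediacaran, Cambrian, Ordovician — 4 in all.

4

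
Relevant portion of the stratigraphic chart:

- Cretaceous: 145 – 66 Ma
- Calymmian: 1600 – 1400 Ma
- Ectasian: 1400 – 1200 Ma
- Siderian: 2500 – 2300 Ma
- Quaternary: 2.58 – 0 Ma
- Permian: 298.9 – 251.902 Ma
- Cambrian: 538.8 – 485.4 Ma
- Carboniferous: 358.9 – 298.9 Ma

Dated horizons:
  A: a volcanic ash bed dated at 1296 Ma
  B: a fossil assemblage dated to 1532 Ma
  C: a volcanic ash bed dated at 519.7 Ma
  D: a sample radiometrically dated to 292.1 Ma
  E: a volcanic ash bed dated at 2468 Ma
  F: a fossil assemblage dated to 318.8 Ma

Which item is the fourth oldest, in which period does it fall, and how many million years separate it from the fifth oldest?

C, in the Cambrian; 200.9 million years to F

Sorted oldest-first by Ma: E (2468), B (1532), A (1296), C (519.7), F (318.8), D (292.1).
The fourth oldest is C at 519.7 Ma, which lies in 538.8–485.4 Ma: the Cambrian.
The fifth oldest is F at 318.8 Ma; separation = |519.7 − 318.8| = 200.9 Myr.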